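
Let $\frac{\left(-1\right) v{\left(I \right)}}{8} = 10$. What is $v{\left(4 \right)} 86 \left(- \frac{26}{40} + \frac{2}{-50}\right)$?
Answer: $\frac{23736}{5} \approx 4747.2$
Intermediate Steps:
$v{\left(I \right)} = -80$ ($v{\left(I \right)} = \left(-8\right) 10 = -80$)
$v{\left(4 \right)} 86 \left(- \frac{26}{40} + \frac{2}{-50}\right) = \left(-80\right) 86 \left(- \frac{26}{40} + \frac{2}{-50}\right) = - 6880 \left(\left(-26\right) \frac{1}{40} + 2 \left(- \frac{1}{50}\right)\right) = - 6880 \left(- \frac{13}{20} - \frac{1}{25}\right) = \left(-6880\right) \left(- \frac{69}{100}\right) = \frac{23736}{5}$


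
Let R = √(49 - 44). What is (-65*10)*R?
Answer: -650*√5 ≈ -1453.4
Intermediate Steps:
R = √5 ≈ 2.2361
(-65*10)*R = (-65*10)*√5 = -650*√5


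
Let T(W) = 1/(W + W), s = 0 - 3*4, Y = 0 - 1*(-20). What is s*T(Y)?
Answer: -3/10 ≈ -0.30000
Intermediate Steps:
Y = 20 (Y = 0 + 20 = 20)
s = -12 (s = 0 - 12 = -12)
T(W) = 1/(2*W)
s*T(Y) = -6/20 = -12*1/40 = -3/10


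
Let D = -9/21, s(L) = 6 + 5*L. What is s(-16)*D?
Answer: 222/7 ≈ 31.714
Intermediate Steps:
D = -3/7 (D = -9*1/21 = -3/7 ≈ -0.42857)
s(-16)*D = (6 + 5*(-16))*(-3/7) = (6 - 80)*(-3/7) = -74*(-3/7) = 222/7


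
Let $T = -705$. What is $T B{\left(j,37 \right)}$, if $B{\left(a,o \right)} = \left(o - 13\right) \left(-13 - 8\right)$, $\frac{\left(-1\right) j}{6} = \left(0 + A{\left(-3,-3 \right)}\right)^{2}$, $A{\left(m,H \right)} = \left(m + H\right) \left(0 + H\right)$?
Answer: $355320$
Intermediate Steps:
$A{\left(m,H \right)} = H \left(H + m\right)$ ($A{\left(m,H \right)} = \left(H + m\right) H = H \left(H + m\right)$)
$j = -1944$ ($j = - 6 \left(0 - 3 \left(-3 - 3\right)\right)^{2} = - 6 \left(0 - -18\right)^{2} = - 6 \left(0 + 18\right)^{2} = - 6 \cdot 18^{2} = \left(-6\right) 324 = -1944$)
$B{\left(a,o \right)} = 273 - 21 o$ ($B{\left(a,o \right)} = \left(-13 + o\right) \left(-21\right) = 273 - 21 o$)
$T B{\left(j,37 \right)} = - 705 \left(273 - 777\right) = \left(-705\right) \left(-504\right) = 355320$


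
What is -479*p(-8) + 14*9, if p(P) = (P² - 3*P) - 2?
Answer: -41068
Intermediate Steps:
p(P) = -2 + P² - 3*P
-479*p(-8) + 14*9 = -479*(-2 + (-8)² - 3*(-8)) + 14*9 = -479*(-2 + 64 + 24) + 126 = -479*86 + 126 = -41194 + 126 = -41068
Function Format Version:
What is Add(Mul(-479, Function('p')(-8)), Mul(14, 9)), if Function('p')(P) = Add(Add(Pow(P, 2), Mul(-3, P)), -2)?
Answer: -41068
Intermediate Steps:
Function('p')(P) = Add(-2, Pow(P, 2), Mul(-3, P))
Add(Mul(-479, Function('p')(-8)), Mul(14, 9)) = Add(Mul(-479, Add(-2, Pow(-8, 2), Mul(-3, -8))), Mul(14, 9)) = Add(Mul(-479, Add(-2, 64, 24)), 126) = Add(Mul(-479, 86), 126) = Add(-41194, 126) = -41068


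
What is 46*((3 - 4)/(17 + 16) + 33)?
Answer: 50048/33 ≈ 1516.6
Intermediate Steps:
46*((3 - 4)/(17 + 16) + 33) = 46*(-1/33 + 33) = 46*(1088/33) = 50048/33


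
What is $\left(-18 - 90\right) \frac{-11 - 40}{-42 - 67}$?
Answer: $- \frac{5508}{109} \approx -50.532$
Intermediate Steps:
$\left(-18 - 90\right) \frac{-11 - 40}{-42 - 67} = - 108 \left(- \frac{51}{-109}\right) = - 108 \left(\left(-51\right) \left(- \frac{1}{109}\right)\right) = \left(-108\right) \frac{51}{109} = - \frac{5508}{109}$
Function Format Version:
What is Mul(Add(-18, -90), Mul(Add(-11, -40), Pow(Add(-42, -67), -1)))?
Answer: Rational(-5508, 109) ≈ -50.532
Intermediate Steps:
Mul(Add(-18, -90), Mul(Add(-11, -40), Pow(Add(-42, -67), -1))) = Mul(-108, Mul(-51, Pow(-109, -1))) = Mul(-108, Mul(-51, Rational(-1, 109))) = Mul(-108, Rational(51, 109)) = Rational(-5508, 109)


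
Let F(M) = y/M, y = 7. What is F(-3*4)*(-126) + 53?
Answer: 253/2 ≈ 126.50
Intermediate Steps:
F(M) = 7/M
F(-3*4)*(-126) + 53 = (7/((-3*4)))*(-126) + 53 = (7/(-12))*(-126) + 53 = (7*(-1/12))*(-126) + 53 = -7/12*(-126) + 53 = 147/2 + 53 = 253/2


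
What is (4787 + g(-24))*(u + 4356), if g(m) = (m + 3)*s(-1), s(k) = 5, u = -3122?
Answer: 5777588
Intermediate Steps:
g(m) = 15 + 5*m (g(m) = (m + 3)*5 = (3 + m)*5 = 15 + 5*m)
(4787 + g(-24))*(u + 4356) = (4787 + (15 + 5*(-24)))*(-3122 + 4356) = (4787 + (15 - 120))*1234 = (4787 - 105)*1234 = 4682*1234 = 5777588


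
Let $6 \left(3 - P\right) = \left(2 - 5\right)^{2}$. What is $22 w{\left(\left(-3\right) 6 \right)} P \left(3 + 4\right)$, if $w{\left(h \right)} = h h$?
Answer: $74844$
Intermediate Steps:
$w{\left(h \right)} = h^{2}$
$P = \frac{3}{2}$ ($P = 3 - \frac{\left(2 - 5\right)^{2}}{6} = 3 - \frac{\left(-3\right)^{2}}{6} = 3 - \frac{3}{2} = \frac{3}{2} \approx 1.5$)
$22 w{\left(\left(-3\right) 6 \right)} P \left(3 + 4\right) = 22 \left(\left(-3\right) 6\right)^{2} \frac{3 \left(3 + 4\right)}{2} = 22 \left(-18\right)^{2} \cdot \frac{3}{2} \cdot 7 = 22 \cdot 324 \cdot \frac{21}{2} = 7128 \cdot \frac{21}{2} = 74844$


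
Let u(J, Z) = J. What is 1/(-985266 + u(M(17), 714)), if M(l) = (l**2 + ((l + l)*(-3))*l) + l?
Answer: -1/986694 ≈ -1.0135e-6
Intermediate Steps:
M(l) = l - 5*l**2 (M(l) = (l**2 + ((2*l)*(-3))*l) + l = (l**2 + (-6*l)*l) + l = (l**2 - 6*l**2) + l = -5*l**2 + l = l - 5*l**2)
1/(-985266 + u(M(17), 714)) = 1/(-985266 + 17*(1 - 5*17)) = 1/(-985266 + 17*(1 - 85)) = 1/(-985266 + 17*(-84)) = 1/(-985266 - 1428) = 1/(-986694) = -1/986694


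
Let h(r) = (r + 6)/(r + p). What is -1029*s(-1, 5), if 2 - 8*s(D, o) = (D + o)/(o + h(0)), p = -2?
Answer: 0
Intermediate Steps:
h(r) = (6 + r)/(-2 + r) (h(r) = (r + 6)/(r - 2) = (6 + r)/(-2 + r))
s(D, o) = ¼ - (D + o)/(8*(-3 + o)) (s(D, o) = ¼ - (D + o)/(8*(o + (6 + 0)/(-2 + 0))) = ¼ - (D + o)/(8*(o + 6/(-2))) = ¼ - (D + o)/(8*(o - ½*6)) = ¼ - (D + o)/(8*(o - 3)) = ¼ - (D + o)/(8*(-3 + o)))
-1029*s(-1, 5) = -1029*(-6 + 5 - 1*(-1))/(8*(-3 + 5)) = -1029*(-6 + 5 + 1)/(8*2) = -1029*0/(8*2) = -1029*0 = 0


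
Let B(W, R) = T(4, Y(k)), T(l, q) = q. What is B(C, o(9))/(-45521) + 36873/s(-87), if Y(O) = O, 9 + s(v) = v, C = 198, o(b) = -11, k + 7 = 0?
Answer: -79928341/208096 ≈ -384.09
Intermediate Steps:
k = -7 (k = -7 + 0 = -7)
s(v) = -9 + v
B(W, R) = -7
B(C, o(9))/(-45521) + 36873/s(-87) = -7/(-45521) + 36873/(-9 - 87) = -7*(-1/45521) + 36873/(-96) = 1/6503 + 36873*(-1/96) = 1/6503 - 12291/32 = -79928341/208096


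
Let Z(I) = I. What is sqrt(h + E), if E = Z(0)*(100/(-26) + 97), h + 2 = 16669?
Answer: sqrt(16667) ≈ 129.10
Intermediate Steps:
h = 16667 (h = -2 + 16669 = 16667)
E = 0 (E = 0*(100/(-26) + 97) = 0*(100*(-1/26) + 97) = 0*(-50/13 + 97) = 0*(1211/13) = 0)
sqrt(h + E) = sqrt(16667 + 0) = sqrt(16667)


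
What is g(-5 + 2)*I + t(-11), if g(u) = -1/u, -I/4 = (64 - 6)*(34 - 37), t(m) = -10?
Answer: 222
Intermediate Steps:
I = 696 (I = -4*(64 - 6)*(34 - 37) = -232*(-3) = -4*(-174) = 696)
g(-5 + 2)*I + t(-11) = -1/(-5 + 2)*696 - 10 = -1/(-3)*696 - 10 = -1*(-⅓)*696 - 10 = (⅓)*696 - 10 = 232 - 10 = 222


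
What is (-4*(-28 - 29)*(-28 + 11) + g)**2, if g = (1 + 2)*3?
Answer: 14953689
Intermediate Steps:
g = 9 (g = 3*3 = 9)
(-4*(-28 - 29)*(-28 + 11) + g)**2 = (-4*(-28 - 29)*(-28 + 11) + 9)**2 = (-(-228)*(-17) + 9)**2 = (-4*969 + 9)**2 = (-3876 + 9)**2 = (-3867)**2 = 14953689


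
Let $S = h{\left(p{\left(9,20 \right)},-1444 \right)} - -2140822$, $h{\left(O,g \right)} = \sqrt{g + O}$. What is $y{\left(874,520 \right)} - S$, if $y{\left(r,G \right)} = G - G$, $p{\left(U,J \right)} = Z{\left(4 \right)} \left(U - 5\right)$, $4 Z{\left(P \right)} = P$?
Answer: $-2140822 - 12 i \sqrt{10} \approx -2.1408 \cdot 10^{6} - 37.947 i$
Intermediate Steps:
$Z{\left(P \right)} = \frac{P}{4}$
$p{\left(U,J \right)} = -5 + U$ ($p{\left(U,J \right)} = \frac{1}{4} \cdot 4 \left(U - 5\right) = 1 \left(-5 + U\right) = -5 + U$)
$h{\left(O,g \right)} = \sqrt{O + g}$
$y{\left(r,G \right)} = 0$
$S = 2140822 + 12 i \sqrt{10}$ ($S = \sqrt{\left(-5 + 9\right) - 1444} - -2140822 = \sqrt{4 - 1444} + 2140822 = \sqrt{-1440} + 2140822 = 12 i \sqrt{10} + 2140822 = 2140822 + 12 i \sqrt{10} \approx 2.1408 \cdot 10^{6} + 37.947 i$)
$y{\left(874,520 \right)} - S = 0 - \left(2140822 + 12 i \sqrt{10}\right) = -2140822 - 12 i \sqrt{10}$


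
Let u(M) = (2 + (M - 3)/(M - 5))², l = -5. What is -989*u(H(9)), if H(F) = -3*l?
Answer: -253184/25 ≈ -10127.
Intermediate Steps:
H(F) = 15 (H(F) = -3*(-5) = 15)
u(M) = (2 + (-3 + M)/(-5 + M))²
-989*u(H(9)) = -989*(-13 + 3*15)²/(-5 + 15)² = -989*(-13 + 45)²/10² = -989*32²/100 = -1012736/100 = -989*256/25 = -253184/25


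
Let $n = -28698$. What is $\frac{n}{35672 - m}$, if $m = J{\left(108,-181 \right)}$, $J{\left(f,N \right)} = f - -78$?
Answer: $- \frac{14349}{17743} \approx -0.80871$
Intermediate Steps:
$J{\left(f,N \right)} = 78 + f$ ($J{\left(f,N \right)} = f + 78 = 78 + f$)
$m = 186$ ($m = 78 + 108 = 186$)
$\frac{n}{35672 - m} = - \frac{28698}{35672 - 186} = - \frac{28698}{35486} = \left(-28698\right) \frac{1}{35486} = - \frac{14349}{17743}$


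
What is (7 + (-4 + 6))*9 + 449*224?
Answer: 100657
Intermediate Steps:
(7 + (-4 + 6))*9 + 449*224 = (7 + 2)*9 + 100576 = 9*9 + 100576 = 81 + 100576 = 100657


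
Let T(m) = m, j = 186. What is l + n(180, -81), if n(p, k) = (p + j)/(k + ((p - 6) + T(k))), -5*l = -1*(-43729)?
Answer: -87153/10 ≈ -8715.3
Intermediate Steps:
l = -43729/5 (l = -(-1)*(-43729)/5 = -⅕*43729 = -43729/5 ≈ -8745.8)
n(p, k) = (186 + p)/(-6 + p + 2*k) (n(p, k) = (p + 186)/(k + ((p - 6) + k)) = (186 + p)/(k + ((-6 + p) + k)) = (186 + p)/(k + (-6 + k + p)) = (186 + p)/(-6 + p + 2*k))
l + n(180, -81) = -43729/5 + (186 + 180)/(-6 + 180 + 2*(-81)) = -43729/5 + 366/(-6 + 180 - 162) = -43729/5 + 366/12 = -43729/5 + (1/12)*366 = -43729/5 + 61/2 = -87153/10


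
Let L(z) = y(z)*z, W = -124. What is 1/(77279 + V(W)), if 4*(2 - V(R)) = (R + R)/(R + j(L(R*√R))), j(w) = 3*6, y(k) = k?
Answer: 53/4095862 ≈ 1.2940e-5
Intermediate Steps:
L(z) = z² (L(z) = z*z = z²)
j(w) = 18
V(R) = 2 - R/(2*(18 + R)) (V(R) = 2 - (R + R)/(4*(R + 18)) = 2 - 2*R/(4*(18 + R)) = 2 - R/(2*(18 + R)))
1/(77279 + V(W)) = 1/(77279 + 3*(24 - 124)/(2*(18 - 124))) = 1/(77279 + (3/2)*(-100)/(-106)) = 1/(77279 + (3/2)*(-1/106)*(-100)) = 1/(77279 + 75/53) = 1/(4095862/53) = 53/4095862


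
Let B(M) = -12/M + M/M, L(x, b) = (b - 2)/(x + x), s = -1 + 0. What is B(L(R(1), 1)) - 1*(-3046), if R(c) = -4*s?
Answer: 3143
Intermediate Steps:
s = -1
R(c) = 4 (R(c) = -4*(-1) = 4)
L(x, b) = (-2 + b)/(2*x) (L(x, b) = (-2 + b)/((2*x)) = (-2 + b)*(1/(2*x)) = (-2 + b)/(2*x))
B(M) = 1 - 12/M (B(M) = -12/M + 1 = 1 - 12/M)
B(L(R(1), 1)) - 1*(-3046) = (-12 + (1/2)*(-2 + 1)/4)/(((1/2)*(-2 + 1)/4)) - 1*(-3046) = (-12 + (1/2)*(1/4)*(-1))/(((1/2)*(1/4)*(-1))) + 3046 = (-12 - 1/8)/(-1/8) + 3046 = -8*(-97/8) + 3046 = 97 + 3046 = 3143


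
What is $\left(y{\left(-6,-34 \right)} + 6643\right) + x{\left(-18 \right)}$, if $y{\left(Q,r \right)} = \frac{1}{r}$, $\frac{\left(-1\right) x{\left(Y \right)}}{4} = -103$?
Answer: $\frac{239869}{34} \approx 7055.0$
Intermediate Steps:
$x{\left(Y \right)} = 412$ ($x{\left(Y \right)} = \left(-4\right) \left(-103\right) = 412$)
$\left(y{\left(-6,-34 \right)} + 6643\right) + x{\left(-18 \right)} = \left(\frac{1}{-34} + 6643\right) + 412 = \left(- \frac{1}{34} + 6643\right) + 412 = \frac{225861}{34} + 412 = \frac{239869}{34}$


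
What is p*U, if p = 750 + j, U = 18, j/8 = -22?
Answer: 10332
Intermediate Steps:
j = -176 (j = 8*(-22) = -176)
p = 574 (p = 750 - 176 = 574)
p*U = 574*18 = 10332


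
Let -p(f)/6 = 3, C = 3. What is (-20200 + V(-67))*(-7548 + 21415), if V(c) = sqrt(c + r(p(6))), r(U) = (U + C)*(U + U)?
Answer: -280113400 + 13867*sqrt(473) ≈ -2.7981e+8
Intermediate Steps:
p(f) = -18 (p(f) = -6*3 = -18)
r(U) = 2*U*(3 + U) (r(U) = (U + 3)*(U + U) = (3 + U)*(2*U) = 2*U*(3 + U))
V(c) = sqrt(540 + c) (V(c) = sqrt(c + 2*(-18)*(3 - 18)) = sqrt(c + 2*(-18)*(-15)) = sqrt(c + 540) = sqrt(540 + c))
(-20200 + V(-67))*(-7548 + 21415) = (-20200 + sqrt(540 - 67))*(-7548 + 21415) = (-20200 + sqrt(473))*13867 = -280113400 + 13867*sqrt(473)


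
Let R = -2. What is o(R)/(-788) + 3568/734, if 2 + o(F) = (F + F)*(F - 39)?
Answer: 673169/144598 ≈ 4.6554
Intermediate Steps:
o(F) = -2 + 2*F*(-39 + F) (o(F) = -2 + (F + F)*(F - 39) = -2 + (2*F)*(-39 + F) = -2 + 2*F*(-39 + F))
o(R)/(-788) + 3568/734 = (-2 - 78*(-2) + 2*(-2)**2)/(-788) + 3568/734 = (-2 + 156 + 2*4)*(-1/788) + 3568*(1/734) = (-2 + 156 + 8)*(-1/788) + 1784/367 = 162*(-1/788) + 1784/367 = -81/394 + 1784/367 = 673169/144598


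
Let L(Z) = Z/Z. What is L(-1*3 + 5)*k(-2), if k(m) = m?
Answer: -2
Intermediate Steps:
L(Z) = 1
L(-1*3 + 5)*k(-2) = 1*(-2) = -2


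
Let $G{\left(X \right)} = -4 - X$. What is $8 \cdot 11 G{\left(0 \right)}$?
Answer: $-352$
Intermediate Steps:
$8 \cdot 11 G{\left(0 \right)} = 8 \cdot 11 \left(-4 - 0\right) = 88 \left(-4 + 0\right) = 88 \left(-4\right) = -352$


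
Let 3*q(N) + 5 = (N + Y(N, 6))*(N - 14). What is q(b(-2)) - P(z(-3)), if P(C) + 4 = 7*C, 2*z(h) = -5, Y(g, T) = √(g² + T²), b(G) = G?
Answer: 61/2 - 32*√10/3 ≈ -3.2310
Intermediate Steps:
Y(g, T) = √(T² + g²)
z(h) = -5/2 (z(h) = (½)*(-5) = -5/2)
q(N) = -5/3 + (-14 + N)*(N + √(36 + N²))/3 (q(N) = -5/3 + ((N + √(6² + N²))*(N - 14))/3 = -5/3 + ((N + √(36 + N²))*(-14 + N))/3 = -5/3 + ((-14 + N)*(N + √(36 + N²)))/3 = -5/3 + (-14 + N)*(N + √(36 + N²))/3)
P(C) = -4 + 7*C
q(b(-2)) - P(z(-3)) = (-5/3 - 14/3*(-2) - 14*√(36 + (-2)²)/3 + (⅓)*(-2)² + (⅓)*(-2)*√(36 + (-2)²)) - (-4 + 7*(-5/2)) = (-5/3 + 28/3 - 14*√(36 + 4)/3 + (⅓)*4 + (⅓)*(-2)*√(36 + 4)) - (-4 - 35/2) = (-5/3 + 28/3 - 28*√10/3 + 4/3 + (⅓)*(-2)*√40) - 1*(-43/2) = (-5/3 + 28/3 - 28*√10/3 + 4/3 + (⅓)*(-2)*(2*√10)) + 43/2 = (-5/3 + 28/3 - 28*√10/3 + 4/3 - 4*√10/3) + 43/2 = (9 - 32*√10/3) + 43/2 = 61/2 - 32*√10/3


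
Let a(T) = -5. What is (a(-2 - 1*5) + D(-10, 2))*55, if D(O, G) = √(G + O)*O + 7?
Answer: 110 - 1100*I*√2 ≈ 110.0 - 1555.6*I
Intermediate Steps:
D(O, G) = 7 + O*√(G + O) (D(O, G) = O*√(G + O) + 7 = 7 + O*√(G + O))
(a(-2 - 1*5) + D(-10, 2))*55 = (-5 + (7 - 10*√(2 - 10)))*55 = (-5 + (7 - 20*I*√2))*55 = (2 - 20*I*√2)*55 = 110 - 1100*I*√2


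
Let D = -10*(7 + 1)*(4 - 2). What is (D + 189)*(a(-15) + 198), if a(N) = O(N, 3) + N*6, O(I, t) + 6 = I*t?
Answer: 1653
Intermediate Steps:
O(I, t) = -6 + I*t
D = -160 (D = -80*2 = -10*16 = -160)
a(N) = -6 + 9*N (a(N) = (-6 + N*3) + N*6 = (-6 + 3*N) + 6*N = -6 + 9*N)
(D + 189)*(a(-15) + 198) = (-160 + 189)*((-6 + 9*(-15)) + 198) = 29*((-6 - 135) + 198) = 29*(-141 + 198) = 29*57 = 1653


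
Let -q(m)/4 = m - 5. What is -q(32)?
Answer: 108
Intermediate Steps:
q(m) = 20 - 4*m (q(m) = -4*(m - 5) = -4*(-5 + m) = 20 - 4*m)
-q(32) = -(20 - 4*32) = -(20 - 128) = -1*(-108) = 108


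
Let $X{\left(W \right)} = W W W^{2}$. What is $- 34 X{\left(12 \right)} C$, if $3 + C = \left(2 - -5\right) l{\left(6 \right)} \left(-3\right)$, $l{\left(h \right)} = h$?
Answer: $90948096$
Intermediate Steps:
$X{\left(W \right)} = W^{4}$ ($X{\left(W \right)} = W^{2} W^{2} = W^{4}$)
$C = -129$ ($C = -3 + \left(2 - -5\right) 6 \left(-3\right) = -3 + \left(2 + 5\right) 6 \left(-3\right) = -3 + 7 \cdot 6 \left(-3\right) = -3 + 42 \left(-3\right) = -3 - 126 = -129$)
$- 34 X{\left(12 \right)} C = - 34 \cdot 12^{4} \left(-129\right) = \left(-34\right) 20736 \left(-129\right) = \left(-705024\right) \left(-129\right) = 90948096$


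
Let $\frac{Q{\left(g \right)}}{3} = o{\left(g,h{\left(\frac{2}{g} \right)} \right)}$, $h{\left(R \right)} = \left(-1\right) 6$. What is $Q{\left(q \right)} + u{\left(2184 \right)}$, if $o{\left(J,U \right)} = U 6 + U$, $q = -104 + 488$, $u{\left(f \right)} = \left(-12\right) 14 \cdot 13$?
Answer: $-2310$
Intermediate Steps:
$u{\left(f \right)} = -2184$ ($u{\left(f \right)} = \left(-168\right) 13 = -2184$)
$q = 384$
$h{\left(R \right)} = -6$
$o{\left(J,U \right)} = 7 U$ ($o{\left(J,U \right)} = 6 U + U = 7 U$)
$Q{\left(g \right)} = -126$ ($Q{\left(g \right)} = 3 \cdot 7 \left(-6\right) = 3 \left(-42\right) = -126$)
$Q{\left(q \right)} + u{\left(2184 \right)} = -126 - 2184 = -2310$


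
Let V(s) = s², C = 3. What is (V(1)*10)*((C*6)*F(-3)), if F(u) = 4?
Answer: 720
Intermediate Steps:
(V(1)*10)*((C*6)*F(-3)) = (1²*10)*((3*6)*4) = (1*10)*(18*4) = 10*72 = 720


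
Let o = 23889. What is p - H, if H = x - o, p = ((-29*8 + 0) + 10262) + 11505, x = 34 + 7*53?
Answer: 45019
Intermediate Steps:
x = 405 (x = 34 + 371 = 405)
p = 21535 (p = ((-232 + 0) + 10262) + 11505 = (-232 + 10262) + 11505 = 10030 + 11505 = 21535)
H = -23484 (H = 405 - 1*23889 = 405 - 23889 = -23484)
p - H = 21535 - 1*(-23484) = 21535 + 23484 = 45019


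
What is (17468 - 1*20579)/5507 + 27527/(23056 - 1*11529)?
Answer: 115730692/63479189 ≈ 1.8231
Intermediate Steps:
(17468 - 1*20579)/5507 + 27527/(23056 - 1*11529) = (17468 - 20579)*(1/5507) + 27527/(23056 - 11529) = -3111*1/5507 + 27527/11527 = -3111/5507 + 27527*(1/11527) = -3111/5507 + 27527/11527 = 115730692/63479189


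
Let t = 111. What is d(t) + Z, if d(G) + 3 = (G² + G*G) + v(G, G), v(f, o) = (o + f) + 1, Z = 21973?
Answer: 46835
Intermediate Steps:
v(f, o) = 1 + f + o (v(f, o) = (f + o) + 1 = 1 + f + o)
d(G) = -2 + 2*G + 2*G² (d(G) = -3 + ((G² + G*G) + (1 + G + G)) = -3 + ((G² + G²) + (1 + 2*G)) = -3 + (2*G² + (1 + 2*G)) = -3 + (1 + 2*G + 2*G²) = -2 + 2*G + 2*G²)
d(t) + Z = (-2 + 2*111 + 2*111²) + 21973 = (-2 + 222 + 2*12321) + 21973 = (-2 + 222 + 24642) + 21973 = 24862 + 21973 = 46835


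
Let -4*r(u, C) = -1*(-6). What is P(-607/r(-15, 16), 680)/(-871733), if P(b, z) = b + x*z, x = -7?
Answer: 13066/2615199 ≈ 0.0049962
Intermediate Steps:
r(u, C) = -3/2 (r(u, C) = -(-1)*(-6)/4 = -¼*6 = -3/2)
P(b, z) = b - 7*z
P(-607/r(-15, 16), 680)/(-871733) = (-607/(-3/2) - 7*680)/(-871733) = (-607*(-⅔) - 4760)*(-1/871733) = (1214/3 - 4760)*(-1/871733) = -13066/3*(-1/871733) = 13066/2615199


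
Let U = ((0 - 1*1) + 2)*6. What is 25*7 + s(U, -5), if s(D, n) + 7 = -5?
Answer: 163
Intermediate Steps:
U = 6 (U = ((0 - 1) + 2)*6 = (-1 + 2)*6 = 1*6 = 6)
s(D, n) = -12 (s(D, n) = -7 - 5 = -12)
25*7 + s(U, -5) = 25*7 - 12 = 175 - 12 = 163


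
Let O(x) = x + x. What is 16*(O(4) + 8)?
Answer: 256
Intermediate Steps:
O(x) = 2*x
16*(O(4) + 8) = 16*(2*4 + 8) = 16*(8 + 8) = 16*16 = 256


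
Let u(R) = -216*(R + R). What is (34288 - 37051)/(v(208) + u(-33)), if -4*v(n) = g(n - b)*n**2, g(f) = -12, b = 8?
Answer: -921/48016 ≈ -0.019181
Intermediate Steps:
u(R) = -432*R
v(n) = 3*n**2 (v(n) = -(-3)*n**2 = 3*n**2)
(34288 - 37051)/(v(208) + u(-33)) = (34288 - 37051)/(3*208**2 - 432*(-33)) = -2763/(3*43264 + 14256) = -2763/(129792 + 14256) = -2763/144048 = -2763*1/144048 = -921/48016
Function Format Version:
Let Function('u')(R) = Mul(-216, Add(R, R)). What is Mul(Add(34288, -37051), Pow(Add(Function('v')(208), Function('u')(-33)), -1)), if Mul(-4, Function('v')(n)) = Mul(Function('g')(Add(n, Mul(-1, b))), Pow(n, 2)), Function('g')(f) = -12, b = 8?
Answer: Rational(-921, 48016) ≈ -0.019181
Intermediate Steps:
Function('u')(R) = Mul(-432, R) (Function('u')(R) = Mul(-216, Mul(2, R)) = Mul(-432, R))
Function('v')(n) = Mul(3, Pow(n, 2)) (Function('v')(n) = Mul(Rational(-1, 4), Mul(-12, Pow(n, 2))) = Mul(3, Pow(n, 2)))
Mul(Add(34288, -37051), Pow(Add(Function('v')(208), Function('u')(-33)), -1)) = Mul(Add(34288, -37051), Pow(Add(Mul(3, Pow(208, 2)), Mul(-432, -33)), -1)) = Mul(-2763, Pow(Add(Mul(3, 43264), 14256), -1)) = Mul(-2763, Pow(Add(129792, 14256), -1)) = Mul(-2763, Pow(144048, -1)) = Mul(-2763, Rational(1, 144048)) = Rational(-921, 48016)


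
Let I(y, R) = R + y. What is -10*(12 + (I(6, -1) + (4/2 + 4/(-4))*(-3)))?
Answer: -140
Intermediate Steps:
-10*(12 + (I(6, -1) + (4/2 + 4/(-4))*(-3))) = -10*(12 + ((-1 + 6) + (4/2 + 4/(-4))*(-3))) = -10*(12 + (5 + (4*(1/2) + 4*(-1/4))*(-3))) = -10*(12 + (5 + (2 - 1)*(-3))) = -10*(12 + (5 + 1*(-3))) = -10*(12 + (5 - 3)) = -10*(12 + 2) = -10*14 = -140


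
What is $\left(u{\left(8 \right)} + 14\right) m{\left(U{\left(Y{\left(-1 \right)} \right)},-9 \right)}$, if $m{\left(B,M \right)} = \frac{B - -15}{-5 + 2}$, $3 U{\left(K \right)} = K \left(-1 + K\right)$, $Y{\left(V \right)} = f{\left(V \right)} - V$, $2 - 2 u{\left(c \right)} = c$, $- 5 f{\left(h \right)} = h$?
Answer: $- \frac{4147}{75} \approx -55.293$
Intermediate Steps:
$f{\left(h \right)} = - \frac{h}{5}$
$u{\left(c \right)} = 1 - \frac{c}{2}$
$Y{\left(V \right)} = - \frac{6 V}{5}$ ($Y{\left(V \right)} = - \frac{V}{5} - V = - \frac{6 V}{5}$)
$U{\left(K \right)} = \frac{K \left(-1 + K\right)}{3}$
$m{\left(B,M \right)} = -5 - \frac{B}{3}$ ($m{\left(B,M \right)} = \frac{B + 15}{-3} = \left(15 + B\right) \left(- \frac{1}{3}\right) = -5 - \frac{B}{3}$)
$\left(u{\left(8 \right)} + 14\right) m{\left(U{\left(Y{\left(-1 \right)} \right)},-9 \right)} = \left(\left(1 - 4\right) + 14\right) \left(-5 - \frac{\frac{1}{3} \left(\left(- \frac{6}{5}\right) \left(-1\right)\right) \left(-1 - - \frac{6}{5}\right)}{3}\right) = \left(\left(1 - 4\right) + 14\right) \left(-5 - \frac{\frac{1}{3} \cdot \frac{6}{5} \left(-1 + \frac{6}{5}\right)}{3}\right) = \left(-3 + 14\right) \left(-5 - \frac{\frac{1}{3} \cdot \frac{6}{5} \cdot \frac{1}{5}}{3}\right) = 11 \left(-5 - \frac{2}{75}\right) = 11 \left(- \frac{377}{75}\right) = - \frac{4147}{75}$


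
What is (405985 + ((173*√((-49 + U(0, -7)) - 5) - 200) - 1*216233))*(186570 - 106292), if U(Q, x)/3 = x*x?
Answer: 15216855456 + 13888094*√93 ≈ 1.5351e+10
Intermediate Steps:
U(Q, x) = 3*x² (U(Q, x) = 3*(x*x) = 3*x²)
(405985 + ((173*√((-49 + U(0, -7)) - 5) - 200) - 1*216233))*(186570 - 106292) = (405985 + ((173*√((-49 + 3*(-7)²) - 5) - 200) - 1*216233))*(186570 - 106292) = (405985 + ((173*√((-49 + 3*49) - 5) - 200) - 216233))*80278 = (405985 + ((173*√((-49 + 147) - 5) - 200) - 216233))*80278 = (405985 + ((173*√(98 - 5) - 200) - 216233))*80278 = (405985 + ((173*√93 - 200) - 216233))*80278 = (405985 + ((-200 + 173*√93) - 216233))*80278 = (405985 + (-216433 + 173*√93))*80278 = (189552 + 173*√93)*80278 = 15216855456 + 13888094*√93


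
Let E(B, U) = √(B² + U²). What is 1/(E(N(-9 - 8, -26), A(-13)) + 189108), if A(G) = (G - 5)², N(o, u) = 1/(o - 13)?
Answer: 10011600/1893268095247 - 30*√94478401/32185557619199 ≈ 5.2789e-6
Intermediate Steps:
N(o, u) = 1/(-13 + o)
A(G) = (-5 + G)²
1/(E(N(-9 - 8, -26), A(-13)) + 189108) = 1/(√((1/(-13 + (-9 - 8)))² + ((-5 - 13)²)²) + 189108) = 1/(√((1/(-13 - 17))² + ((-18)²)²) + 189108) = 1/(√((1/(-30))² + 324²) + 189108) = 1/(√((-1/30)² + 104976) + 189108) = 1/(√(1/900 + 104976) + 189108) = 1/(√(94478401/900) + 189108) = 1/(√94478401/30 + 189108) = 1/(189108 + √94478401/30)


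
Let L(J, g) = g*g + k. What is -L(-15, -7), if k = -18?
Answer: -31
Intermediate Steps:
L(J, g) = -18 + g**2 (L(J, g) = g*g - 18 = g**2 - 18 = -18 + g**2)
-L(-15, -7) = -(-18 + (-7)**2) = -(-18 + 49) = -1*31 = -31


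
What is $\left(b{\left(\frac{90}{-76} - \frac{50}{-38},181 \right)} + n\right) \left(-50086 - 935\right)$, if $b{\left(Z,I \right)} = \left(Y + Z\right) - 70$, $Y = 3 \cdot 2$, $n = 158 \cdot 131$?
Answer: $- \frac{40005413037}{38} \approx -1.0528 \cdot 10^{9}$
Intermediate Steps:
$n = 20698$
$Y = 6$
$b{\left(Z,I \right)} = -64 + Z$ ($b{\left(Z,I \right)} = \left(6 + Z\right) - 70 = -64 + Z$)
$\left(b{\left(\frac{90}{-76} - \frac{50}{-38},181 \right)} + n\right) \left(-50086 - 935\right) = \left(\left(-64 + \left(\frac{90}{-76} - \frac{50}{-38}\right)\right) + 20698\right) \left(-50086 - 935\right) = \left(\left(-64 + \left(90 \left(- \frac{1}{76}\right) - - \frac{25}{19}\right)\right) + 20698\right) \left(-51021\right) = \left(\left(-64 + \left(- \frac{45}{38} + \frac{25}{19}\right)\right) + 20698\right) \left(-51021\right) = \left(\left(-64 + \frac{5}{38}\right) + 20698\right) \left(-51021\right) = \left(- \frac{2427}{38} + 20698\right) \left(-51021\right) = \frac{784097}{38} \left(-51021\right) = - \frac{40005413037}{38}$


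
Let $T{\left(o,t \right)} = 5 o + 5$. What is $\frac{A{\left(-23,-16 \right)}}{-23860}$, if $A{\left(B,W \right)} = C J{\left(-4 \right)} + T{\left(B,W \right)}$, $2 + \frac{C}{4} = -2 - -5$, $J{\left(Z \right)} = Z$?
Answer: $\frac{63}{11930} \approx 0.0052808$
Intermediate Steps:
$T{\left(o,t \right)} = 5 + 5 o$
$C = 4$ ($C = -8 + 4 \left(-2 - -5\right) = -8 + 4 \left(-2 + 5\right) = -8 + 4 \cdot 3 = -8 + 12 = 4$)
$A{\left(B,W \right)} = -11 + 5 B$ ($A{\left(B,W \right)} = 4 \left(-4\right) + \left(5 + 5 B\right) = -16 + \left(5 + 5 B\right) = -11 + 5 B$)
$\frac{A{\left(-23,-16 \right)}}{-23860} = \frac{-11 + 5 \left(-23\right)}{-23860} = \left(-11 - 115\right) \left(- \frac{1}{23860}\right) = \left(-126\right) \left(- \frac{1}{23860}\right) = \frac{63}{11930}$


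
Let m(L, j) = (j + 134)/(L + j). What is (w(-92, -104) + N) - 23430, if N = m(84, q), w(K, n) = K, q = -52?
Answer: -376311/16 ≈ -23519.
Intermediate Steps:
m(L, j) = (134 + j)/(L + j)
N = 41/16 (N = (134 - 52)/(84 - 52) = 82/32 = (1/32)*82 = 41/16 ≈ 2.5625)
(w(-92, -104) + N) - 23430 = (-92 + 41/16) - 23430 = -1431/16 - 23430 = -376311/16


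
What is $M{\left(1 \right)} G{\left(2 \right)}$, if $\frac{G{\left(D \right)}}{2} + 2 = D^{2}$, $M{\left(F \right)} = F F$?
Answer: $4$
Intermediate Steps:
$M{\left(F \right)} = F^{2}$
$G{\left(D \right)} = -4 + 2 D^{2}$
$M{\left(1 \right)} G{\left(2 \right)} = 1^{2} \left(-4 + 2 \cdot 2^{2}\right) = 1 \left(-4 + 2 \cdot 4\right) = 1 \left(-4 + 8\right) = 1 \cdot 4 = 4$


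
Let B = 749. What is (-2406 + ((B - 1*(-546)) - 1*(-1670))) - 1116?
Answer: -557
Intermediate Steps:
(-2406 + ((B - 1*(-546)) - 1*(-1670))) - 1116 = (-2406 + ((749 - 1*(-546)) - 1*(-1670))) - 1116 = (-2406 + ((749 + 546) + 1670)) - 1116 = (-2406 + (1295 + 1670)) - 1116 = (-2406 + 2965) - 1116 = 559 - 1116 = -557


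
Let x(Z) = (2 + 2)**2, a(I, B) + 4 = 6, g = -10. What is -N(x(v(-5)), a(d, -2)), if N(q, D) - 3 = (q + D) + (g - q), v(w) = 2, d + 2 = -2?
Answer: 5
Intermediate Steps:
d = -4 (d = -2 - 2 = -4)
a(I, B) = 2 (a(I, B) = -4 + 6 = 2)
x(Z) = 16 (x(Z) = 4**2 = 16)
N(q, D) = -7 + D (N(q, D) = 3 + ((q + D) + (-10 - q)) = 3 + ((D + q) + (-10 - q)) = 3 + (-10 + D) = -7 + D)
-N(x(v(-5)), a(d, -2)) = -(-7 + 2) = -1*(-5) = 5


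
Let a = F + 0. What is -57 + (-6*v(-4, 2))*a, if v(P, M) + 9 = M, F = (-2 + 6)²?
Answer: 615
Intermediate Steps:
F = 16 (F = 4² = 16)
v(P, M) = -9 + M
a = 16 (a = 16 + 0 = 16)
-57 + (-6*v(-4, 2))*a = -57 - 6*(-9 + 2)*16 = -57 - 6*(-7)*16 = -57 + 42*16 = -57 + 672 = 615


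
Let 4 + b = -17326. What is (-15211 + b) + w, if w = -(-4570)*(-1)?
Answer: -37111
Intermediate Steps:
b = -17330 (b = -4 - 17326 = -17330)
w = -4570 (w = -457*10 = -4570)
(-15211 + b) + w = (-15211 - 17330) - 4570 = -32541 - 4570 = -37111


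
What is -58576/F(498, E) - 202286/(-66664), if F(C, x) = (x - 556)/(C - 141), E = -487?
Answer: 99590287139/4966468 ≈ 20053.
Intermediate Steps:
F(C, x) = (-556 + x)/(-141 + C)
-58576/F(498, E) - 202286/(-66664) = -58576*(-141 + 498)/(-556 - 487) - 202286/(-66664) = -58576/(-1043/357) - 202286*(-1/66664) = -58576/((1/357)*(-1043)) + 101143/33332 = -58576/(-149/51) + 101143/33332 = -58576*(-51/149) + 101143/33332 = 2987376/149 + 101143/33332 = 99590287139/4966468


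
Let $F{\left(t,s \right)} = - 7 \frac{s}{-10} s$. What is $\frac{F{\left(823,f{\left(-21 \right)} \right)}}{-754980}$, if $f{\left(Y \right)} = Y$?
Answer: $- \frac{1029}{2516600} \approx -0.00040889$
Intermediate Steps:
$F{\left(t,s \right)} = \frac{7 s^{2}}{10}$ ($F{\left(t,s \right)} = - 7 s \left(- \frac{1}{10}\right) s = - 7 \left(- \frac{s}{10}\right) s = \frac{7 s}{10} s = \frac{7 s^{2}}{10}$)
$\frac{F{\left(823,f{\left(-21 \right)} \right)}}{-754980} = \frac{\frac{7}{10} \left(-21\right)^{2}}{-754980} = \frac{7}{10} \cdot 441 \left(- \frac{1}{754980}\right) = \frac{3087}{10} \left(- \frac{1}{754980}\right) = - \frac{1029}{2516600}$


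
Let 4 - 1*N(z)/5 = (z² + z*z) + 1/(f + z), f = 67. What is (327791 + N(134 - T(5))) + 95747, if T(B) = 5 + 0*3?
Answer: 50401003/196 ≈ 2.5715e+5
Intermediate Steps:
T(B) = 5 (T(B) = 5 + 0 = 5)
N(z) = 20 - 10*z² - 5/(67 + z) (N(z) = 20 - 5*((z² + z*z) + 1/(67 + z)) = 20 - 5*((z² + z²) + 1/(67 + z)) = 20 - 5*(2*z² + 1/(67 + z)) = 20 - 5*(1/(67 + z) + 2*z²) = 20 + (-10*z² - 5/(67 + z)) = 20 - 10*z² - 5/(67 + z))
(327791 + N(134 - T(5))) + 95747 = (327791 + 5*(267 - 134*(134 - 1*5)² - 2*(134 - 1*5)³ + 4*(134 - 1*5))/(67 + (134 - 1*5))) + 95747 = (327791 + 5*(267 - 134*(134 - 5)² - 2*(134 - 5)³ + 4*(134 - 5))/(67 + (134 - 5))) + 95747 = (327791 + 5*(267 - 134*129² - 2*129³ + 4*129)/(67 + 129)) + 95747 = (327791 + 5*(267 - 134*16641 - 2*2146689 + 516)/196) + 95747 = (327791 + 5*(1/196)*(267 - 2229894 - 4293378 + 516)) + 95747 = (327791 + 5*(1/196)*(-6522489)) + 95747 = (327791 - 32612445/196) + 95747 = 31634591/196 + 95747 = 50401003/196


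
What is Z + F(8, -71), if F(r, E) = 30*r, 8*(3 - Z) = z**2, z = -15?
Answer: 1719/8 ≈ 214.88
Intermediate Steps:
Z = -201/8 (Z = 3 - 1/8*(-15)**2 = 3 - 1/8*225 = 3 - 225/8 = -201/8 ≈ -25.125)
Z + F(8, -71) = -201/8 + 30*8 = -201/8 + 240 = 1719/8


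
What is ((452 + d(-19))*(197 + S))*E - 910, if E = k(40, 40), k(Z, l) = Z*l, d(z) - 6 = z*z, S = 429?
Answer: 820309490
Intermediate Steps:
d(z) = 6 + z**2 (d(z) = 6 + z*z = 6 + z**2)
E = 1600 (E = 40*40 = 1600)
((452 + d(-19))*(197 + S))*E - 910 = ((452 + (6 + (-19)**2))*(197 + 429))*1600 - 910 = ((452 + (6 + 361))*626)*1600 - 910 = ((452 + 367)*626)*1600 - 910 = (819*626)*1600 - 910 = 512694*1600 - 910 = 820310400 - 910 = 820309490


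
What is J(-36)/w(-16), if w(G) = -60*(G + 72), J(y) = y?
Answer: 3/280 ≈ 0.010714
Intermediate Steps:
w(G) = -4320 - 60*G (w(G) = -60*(72 + G) = -4320 - 60*G)
J(-36)/w(-16) = -36/(-4320 - 60*(-16)) = -36/(-4320 + 960) = -36/(-3360) = -36*(-1/3360) = 3/280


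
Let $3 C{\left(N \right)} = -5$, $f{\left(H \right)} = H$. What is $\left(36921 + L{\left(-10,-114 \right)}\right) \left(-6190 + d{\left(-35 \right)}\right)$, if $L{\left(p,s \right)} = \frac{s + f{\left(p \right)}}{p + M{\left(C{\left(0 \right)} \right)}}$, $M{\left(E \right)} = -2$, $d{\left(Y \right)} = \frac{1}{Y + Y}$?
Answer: $- \frac{24003575497}{105} \approx -2.2861 \cdot 10^{8}$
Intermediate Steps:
$d{\left(Y \right)} = \frac{1}{2 Y}$
$C{\left(N \right)} = - \frac{5}{3}$ ($C{\left(N \right)} = \frac{1}{3} \left(-5\right) = - \frac{5}{3}$)
$L{\left(p,s \right)} = \frac{p + s}{-2 + p}$ ($L{\left(p,s \right)} = \frac{s + p}{p - 2} = \frac{p + s}{-2 + p}$)
$\left(36921 + L{\left(-10,-114 \right)}\right) \left(-6190 + d{\left(-35 \right)}\right) = \left(36921 + \frac{-10 - 114}{-2 - 10}\right) \left(-6190 + \frac{1}{2 \left(-35\right)}\right) = \left(36921 + \frac{1}{-12} \left(-124\right)\right) \left(-6190 + \frac{1}{2} \left(- \frac{1}{35}\right)\right) = \left(36921 - - \frac{31}{3}\right) \left(-6190 - \frac{1}{70}\right) = \left(36921 + \frac{31}{3}\right) \left(- \frac{433301}{70}\right) = \frac{110794}{3} \left(- \frac{433301}{70}\right) = - \frac{24003575497}{105}$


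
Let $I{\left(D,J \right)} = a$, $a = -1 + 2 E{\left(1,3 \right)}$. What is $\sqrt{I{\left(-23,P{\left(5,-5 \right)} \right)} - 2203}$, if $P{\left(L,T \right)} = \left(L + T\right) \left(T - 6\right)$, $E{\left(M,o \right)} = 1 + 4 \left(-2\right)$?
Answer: $i \sqrt{2218} \approx 47.096 i$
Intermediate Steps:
$E{\left(M,o \right)} = -7$ ($E{\left(M,o \right)} = 1 - 8 = -7$)
$P{\left(L,T \right)} = \left(-6 + T\right) \left(L + T\right)$ ($P{\left(L,T \right)} = \left(L + T\right) \left(-6 + T\right) = \left(-6 + T\right) \left(L + T\right)$)
$a = -15$ ($a = -1 + 2 \left(-7\right) = -1 - 14 = -15$)
$I{\left(D,J \right)} = -15$
$\sqrt{I{\left(-23,P{\left(5,-5 \right)} \right)} - 2203} = \sqrt{-15 - 2203} = \sqrt{-2218} = i \sqrt{2218}$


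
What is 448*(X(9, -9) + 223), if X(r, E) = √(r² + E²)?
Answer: 99904 + 4032*√2 ≈ 1.0561e+5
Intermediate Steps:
X(r, E) = √(E² + r²)
448*(X(9, -9) + 223) = 448*(√((-9)² + 9²) + 223) = 448*(√(81 + 81) + 223) = 448*(√162 + 223) = 448*(9*√2 + 223) = 448*(223 + 9*√2) = 99904 + 4032*√2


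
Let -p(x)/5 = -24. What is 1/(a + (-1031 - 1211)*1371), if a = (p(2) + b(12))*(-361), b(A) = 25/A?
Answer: -12/37414249 ≈ -3.2073e-7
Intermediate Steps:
p(x) = 120 (p(x) = -5*(-24) = 120)
a = -528865/12 (a = (120 + 25/12)*(-361) = (1465/12)*(-361) = -528865/12 ≈ -44072.)
1/(a + (-1031 - 1211)*1371) = 1/(-528865/12 + (-1031 - 1211)*1371) = 1/(-528865/12 - 2242*1371) = 1/(-528865/12 - 3073782) = 1/(-37414249/12) = -12/37414249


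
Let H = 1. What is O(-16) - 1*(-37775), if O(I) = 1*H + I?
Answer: 37760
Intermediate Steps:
O(I) = 1 + I (O(I) = 1*1 + I = 1 + I)
O(-16) - 1*(-37775) = (1 - 16) - 1*(-37775) = -15 + 37775 = 37760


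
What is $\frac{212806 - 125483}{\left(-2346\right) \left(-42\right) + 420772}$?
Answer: $\frac{87323}{519304} \approx 0.16815$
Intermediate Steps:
$\frac{212806 - 125483}{\left(-2346\right) \left(-42\right) + 420772} = \frac{87323}{98532 + 420772} = \frac{87323}{519304}$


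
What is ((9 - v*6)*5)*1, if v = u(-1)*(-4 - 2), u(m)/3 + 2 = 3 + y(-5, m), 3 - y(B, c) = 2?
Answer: 1125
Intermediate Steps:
y(B, c) = 1 (y(B, c) = 3 - 1*2 = 3 - 2 = 1)
u(m) = 6 (u(m) = -6 + 3*(3 + 1) = -6 + 3*4 = -6 + 12 = 6)
v = -36 (v = 6*(-4 - 2) = 6*(-6) = -36)
((9 - v*6)*5)*1 = ((9 - (-36)*6)*5)*1 = ((9 - 1*(-216))*5)*1 = ((9 + 216)*5)*1 = (225*5)*1 = 1125*1 = 1125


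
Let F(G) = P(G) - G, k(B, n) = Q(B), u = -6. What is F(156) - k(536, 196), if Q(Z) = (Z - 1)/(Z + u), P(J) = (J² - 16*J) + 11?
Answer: 2299563/106 ≈ 21694.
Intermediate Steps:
P(J) = 11 + J² - 16*J
Q(Z) = (-1 + Z)/(-6 + Z) (Q(Z) = (Z - 1)/(Z - 6) = (-1 + Z)/(-6 + Z))
k(B, n) = (-1 + B)/(-6 + B)
F(G) = 11 + G² - 17*G (F(G) = (11 + G² - 16*G) - G = 11 + G² - 17*G)
F(156) - k(536, 196) = (11 + 156² - 17*156) - (-1 + 536)/(-6 + 536) = (11 + 24336 - 2652) - 535/530 = 21695 - 535/530 = 21695 - 1*107/106 = 21695 - 107/106 = 2299563/106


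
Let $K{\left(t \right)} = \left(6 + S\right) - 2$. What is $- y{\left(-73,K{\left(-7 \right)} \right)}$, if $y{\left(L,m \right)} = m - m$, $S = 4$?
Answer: $0$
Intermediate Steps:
$K{\left(t \right)} = 8$ ($K{\left(t \right)} = \left(6 + 4\right) - 2 = 10 - 2 = 8$)
$y{\left(L,m \right)} = 0$
$- y{\left(-73,K{\left(-7 \right)} \right)} = \left(-1\right) 0 = 0$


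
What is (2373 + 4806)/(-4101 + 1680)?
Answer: -2393/807 ≈ -2.9653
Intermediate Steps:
(2373 + 4806)/(-4101 + 1680) = 7179/(-2421) = 7179*(-1/2421) = -2393/807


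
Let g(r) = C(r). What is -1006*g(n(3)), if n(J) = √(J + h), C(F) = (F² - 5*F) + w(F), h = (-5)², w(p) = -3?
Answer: -25150 + 10060*√7 ≈ 1466.3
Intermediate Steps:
h = 25
C(F) = -3 + F² - 5*F (C(F) = (F² - 5*F) - 3 = -3 + F² - 5*F)
n(J) = √(25 + J) (n(J) = √(J + 25) = √(25 + J))
g(r) = -3 + r² - 5*r
-1006*g(n(3)) = -1006*(-3 + (√(25 + 3))² - 5*√(25 + 3)) = -1006*(-3 + (√28)² - 10*√7) = -1006*(-3 + (2*√7)² - 10*√7) = -1006*(-3 + 28 - 10*√7) = -1006*(25 - 10*√7) = -25150 + 10060*√7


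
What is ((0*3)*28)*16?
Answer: 0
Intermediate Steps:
((0*3)*28)*16 = (0*28)*16 = 0*16 = 0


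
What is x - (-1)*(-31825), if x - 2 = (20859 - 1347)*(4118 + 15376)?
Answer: 380335105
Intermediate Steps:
x = 380366930 (x = 2 + (20859 - 1347)*(4118 + 15376) = 2 + 19512*19494 = 2 + 380366928 = 380366930)
x - (-1)*(-31825) = 380366930 - (-1)*(-31825) = 380366930 - 1*31825 = 380366930 - 31825 = 380335105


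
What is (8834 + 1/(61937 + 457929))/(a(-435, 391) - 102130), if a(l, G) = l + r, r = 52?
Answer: -4592496245/53293023258 ≈ -0.086174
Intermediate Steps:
a(l, G) = 52 + l (a(l, G) = l + 52 = 52 + l)
(8834 + 1/(61937 + 457929))/(a(-435, 391) - 102130) = (8834 + 1/(61937 + 457929))/((52 - 435) - 102130) = (8834 + 1/519866)/(-383 - 102130) = (8834 + 1/519866)/(-102513) = (4592496245/519866)*(-1/102513) = -4592496245/53293023258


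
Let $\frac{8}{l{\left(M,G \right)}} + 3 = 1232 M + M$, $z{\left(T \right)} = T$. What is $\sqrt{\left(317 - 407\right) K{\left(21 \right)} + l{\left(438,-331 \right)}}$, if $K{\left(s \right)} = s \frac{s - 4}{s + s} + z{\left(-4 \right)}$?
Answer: $\frac{i \sqrt{118120304132997}}{540051} \approx 20.125 i$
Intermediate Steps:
$K{\left(s \right)} = -6 + \frac{s}{2}$ ($K{\left(s \right)} = s \frac{s - 4}{s + s} - 4 = s \frac{-4 + s}{2 s} - 4 = \left(-2 + \frac{s}{2}\right) - 4 = -6 + \frac{s}{2}$)
$l{\left(M,G \right)} = \frac{8}{-3 + 1233 M}$ ($l{\left(M,G \right)} = \frac{8}{-3 + \left(1232 M + M\right)} = \frac{8}{-3 + 1233 M}$)
$\sqrt{\left(317 - 407\right) K{\left(21 \right)} + l{\left(438,-331 \right)}} = \sqrt{\left(317 - 407\right) \left(-6 + \frac{1}{2} \cdot 21\right) + \frac{8}{3 \left(-1 + 411 \cdot 438\right)}} = \sqrt{\left(317 - 407\right) \left(-6 + \frac{21}{2}\right) + \frac{8}{3 \left(-1 + 180018\right)}} = \sqrt{\left(-90\right) \frac{9}{2} + \frac{8}{3 \cdot 180017}} = \sqrt{-405 + \frac{8}{3} \cdot \frac{1}{180017}} = \sqrt{-405 + \frac{8}{540051}} = \sqrt{- \frac{218720647}{540051}} = \frac{i \sqrt{118120304132997}}{540051}$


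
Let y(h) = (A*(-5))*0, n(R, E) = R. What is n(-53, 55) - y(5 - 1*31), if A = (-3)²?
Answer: -53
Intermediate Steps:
A = 9
y(h) = 0 (y(h) = (9*(-5))*0 = -45*0 = 0)
n(-53, 55) - y(5 - 1*31) = -53 - 1*0 = -53 + 0 = -53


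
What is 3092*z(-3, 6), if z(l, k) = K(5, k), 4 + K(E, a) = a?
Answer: 6184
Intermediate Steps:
K(E, a) = -4 + a
z(l, k) = -4 + k
3092*z(-3, 6) = 3092*(-4 + 6) = 3092*2 = 6184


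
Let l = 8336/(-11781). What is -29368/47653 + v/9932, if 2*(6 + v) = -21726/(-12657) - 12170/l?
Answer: 4145619727783967/16645398202848064 ≈ 0.24905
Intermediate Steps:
l = -8336/11781 (l = 8336*(-1/11781) = -8336/11781 ≈ -0.70758)
v = 302268244467/35169584 (v = -6 + (-21726/(-12657) - 12170/(-8336/11781))/2 = -6 + (-21726*(-1/12657) - 12170*(-11781/8336))/2 = -6 + (7242/4219 + 71687385/4168)/2 = -6 + (½)*(302479261971/17584792) = -6 + 302479261971/35169584 = 302268244467/35169584 ≈ 8594.6)
-29368/47653 + v/9932 = -29368/47653 + (302268244467/35169584)/9932 = -29368*1/47653 + (302268244467/35169584)*(1/9932) = -29368/47653 + 302268244467/349304308288 = 4145619727783967/16645398202848064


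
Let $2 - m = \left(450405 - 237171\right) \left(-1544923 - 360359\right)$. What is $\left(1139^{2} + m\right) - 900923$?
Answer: $406271298388$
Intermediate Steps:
$m = 406270901990$ ($m = 2 - \left(450405 - 237171\right) \left(-1544923 - 360359\right) = 2 - 213234 \left(-1905282\right) = 2 - -406270901988 = 2 + 406270901988 = 406270901990$)
$\left(1139^{2} + m\right) - 900923 = \left(1139^{2} + 406270901990\right) - 900923 = \left(1297321 + 406270901990\right) - 900923 = 406272199311 - 900923 = 406271298388$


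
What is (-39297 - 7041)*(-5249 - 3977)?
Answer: 427514388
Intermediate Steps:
(-39297 - 7041)*(-5249 - 3977) = -46338*(-9226) = 427514388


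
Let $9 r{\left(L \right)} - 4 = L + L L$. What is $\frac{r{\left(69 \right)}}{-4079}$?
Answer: $- \frac{4834}{36711} \approx -0.13168$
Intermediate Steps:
$r{\left(L \right)} = \frac{4}{9} + \frac{L}{9} + \frac{L^{2}}{9}$ ($r{\left(L \right)} = \frac{4}{9} + \frac{L + L L}{9} = \frac{4}{9} + \frac{L + L^{2}}{9} = \frac{4}{9} + \left(\frac{L}{9} + \frac{L^{2}}{9}\right) = \frac{4}{9} + \frac{L}{9} + \frac{L^{2}}{9}$)
$\frac{r{\left(69 \right)}}{-4079} = \frac{\frac{4}{9} + \frac{1}{9} \cdot 69 + \frac{69^{2}}{9}}{-4079} = \left(\frac{4}{9} + \frac{23}{3} + \frac{1}{9} \cdot 4761\right) \left(- \frac{1}{4079}\right) = \left(\frac{4}{9} + \frac{23}{3} + 529\right) \left(- \frac{1}{4079}\right) = \frac{4834}{9} \left(- \frac{1}{4079}\right) = - \frac{4834}{36711}$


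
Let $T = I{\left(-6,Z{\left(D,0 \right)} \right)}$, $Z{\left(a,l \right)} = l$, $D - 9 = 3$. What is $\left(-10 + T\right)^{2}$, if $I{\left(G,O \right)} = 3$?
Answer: $49$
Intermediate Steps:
$D = 12$ ($D = 9 + 3 = 12$)
$T = 3$
$\left(-10 + T\right)^{2} = \left(-10 + 3\right)^{2} = \left(-7\right)^{2} = 49$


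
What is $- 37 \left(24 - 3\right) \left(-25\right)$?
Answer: $19425$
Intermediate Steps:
$- 37 \left(24 - 3\right) \left(-25\right) = \left(-37\right) 21 \left(-25\right) = \left(-777\right) \left(-25\right) = 19425$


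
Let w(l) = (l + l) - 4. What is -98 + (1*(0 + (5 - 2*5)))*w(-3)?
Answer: -48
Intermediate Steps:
w(l) = -4 + 2*l (w(l) = 2*l - 4 = -4 + 2*l)
-98 + (1*(0 + (5 - 2*5)))*w(-3) = -98 + (1*(0 + (5 - 2*5)))*(-4 + 2*(-3)) = -98 + (1*(0 + (5 - 10)))*(-4 - 6) = -98 + (1*(0 - 5))*(-10) = -98 + (1*(-5))*(-10) = -98 - 5*(-10) = -98 + 50 = -48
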